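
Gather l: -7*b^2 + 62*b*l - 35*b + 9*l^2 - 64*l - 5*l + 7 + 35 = -7*b^2 - 35*b + 9*l^2 + l*(62*b - 69) + 42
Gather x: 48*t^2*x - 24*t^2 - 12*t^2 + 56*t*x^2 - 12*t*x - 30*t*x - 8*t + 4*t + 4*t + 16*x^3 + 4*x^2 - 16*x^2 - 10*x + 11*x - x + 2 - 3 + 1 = -36*t^2 + 16*x^3 + x^2*(56*t - 12) + x*(48*t^2 - 42*t)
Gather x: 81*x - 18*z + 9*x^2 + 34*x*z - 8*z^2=9*x^2 + x*(34*z + 81) - 8*z^2 - 18*z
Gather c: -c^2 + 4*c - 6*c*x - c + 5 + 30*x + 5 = -c^2 + c*(3 - 6*x) + 30*x + 10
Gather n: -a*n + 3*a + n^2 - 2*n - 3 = 3*a + n^2 + n*(-a - 2) - 3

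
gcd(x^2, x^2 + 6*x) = x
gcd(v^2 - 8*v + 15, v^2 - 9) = v - 3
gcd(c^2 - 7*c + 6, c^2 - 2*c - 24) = c - 6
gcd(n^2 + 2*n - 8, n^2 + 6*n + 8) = n + 4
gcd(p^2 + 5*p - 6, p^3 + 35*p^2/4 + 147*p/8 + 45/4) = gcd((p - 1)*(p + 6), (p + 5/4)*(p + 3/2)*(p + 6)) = p + 6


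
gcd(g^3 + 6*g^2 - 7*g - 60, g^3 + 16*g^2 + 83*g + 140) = g^2 + 9*g + 20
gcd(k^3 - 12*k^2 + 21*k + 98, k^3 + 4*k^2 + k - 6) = k + 2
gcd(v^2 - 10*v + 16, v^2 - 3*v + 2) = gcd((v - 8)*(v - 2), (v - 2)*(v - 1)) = v - 2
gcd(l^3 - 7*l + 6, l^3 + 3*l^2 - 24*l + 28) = l - 2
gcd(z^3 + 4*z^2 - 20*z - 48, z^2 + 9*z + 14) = z + 2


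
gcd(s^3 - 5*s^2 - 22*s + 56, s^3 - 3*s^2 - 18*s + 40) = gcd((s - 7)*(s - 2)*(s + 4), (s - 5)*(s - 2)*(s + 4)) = s^2 + 2*s - 8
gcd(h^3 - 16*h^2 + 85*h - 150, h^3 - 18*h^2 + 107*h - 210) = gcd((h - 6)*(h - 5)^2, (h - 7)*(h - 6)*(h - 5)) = h^2 - 11*h + 30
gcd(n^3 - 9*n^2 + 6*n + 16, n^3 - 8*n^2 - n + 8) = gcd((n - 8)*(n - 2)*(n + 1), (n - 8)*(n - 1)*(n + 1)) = n^2 - 7*n - 8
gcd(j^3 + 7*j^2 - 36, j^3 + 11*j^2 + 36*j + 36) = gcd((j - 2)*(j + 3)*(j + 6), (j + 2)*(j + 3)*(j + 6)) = j^2 + 9*j + 18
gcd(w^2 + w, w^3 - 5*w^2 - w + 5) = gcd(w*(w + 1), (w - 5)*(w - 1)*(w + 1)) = w + 1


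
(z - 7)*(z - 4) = z^2 - 11*z + 28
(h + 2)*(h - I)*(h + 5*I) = h^3 + 2*h^2 + 4*I*h^2 + 5*h + 8*I*h + 10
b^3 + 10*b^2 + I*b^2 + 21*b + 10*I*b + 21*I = (b + 3)*(b + 7)*(b + I)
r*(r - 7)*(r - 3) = r^3 - 10*r^2 + 21*r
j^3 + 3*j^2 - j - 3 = (j - 1)*(j + 1)*(j + 3)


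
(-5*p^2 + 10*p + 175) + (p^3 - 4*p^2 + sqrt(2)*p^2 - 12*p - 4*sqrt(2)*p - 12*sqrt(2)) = p^3 - 9*p^2 + sqrt(2)*p^2 - 4*sqrt(2)*p - 2*p - 12*sqrt(2) + 175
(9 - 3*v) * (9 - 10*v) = 30*v^2 - 117*v + 81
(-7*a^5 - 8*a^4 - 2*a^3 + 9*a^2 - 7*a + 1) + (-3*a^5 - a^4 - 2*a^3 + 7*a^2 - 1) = -10*a^5 - 9*a^4 - 4*a^3 + 16*a^2 - 7*a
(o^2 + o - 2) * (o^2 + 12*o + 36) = o^4 + 13*o^3 + 46*o^2 + 12*o - 72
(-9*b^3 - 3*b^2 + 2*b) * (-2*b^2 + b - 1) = 18*b^5 - 3*b^4 + 2*b^3 + 5*b^2 - 2*b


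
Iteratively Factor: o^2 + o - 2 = (o + 2)*(o - 1)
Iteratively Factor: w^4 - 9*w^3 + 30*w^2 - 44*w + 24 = (w - 2)*(w^3 - 7*w^2 + 16*w - 12) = (w - 2)^2*(w^2 - 5*w + 6) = (w - 2)^3*(w - 3)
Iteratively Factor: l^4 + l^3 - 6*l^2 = (l)*(l^3 + l^2 - 6*l) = l^2*(l^2 + l - 6) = l^2*(l + 3)*(l - 2)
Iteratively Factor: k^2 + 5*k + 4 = (k + 1)*(k + 4)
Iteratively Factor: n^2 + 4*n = (n)*(n + 4)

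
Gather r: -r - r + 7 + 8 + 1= 16 - 2*r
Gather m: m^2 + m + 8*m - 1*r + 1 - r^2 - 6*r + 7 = m^2 + 9*m - r^2 - 7*r + 8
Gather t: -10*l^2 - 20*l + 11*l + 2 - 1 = -10*l^2 - 9*l + 1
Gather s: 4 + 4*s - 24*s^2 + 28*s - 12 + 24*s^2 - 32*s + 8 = 0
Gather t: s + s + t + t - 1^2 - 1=2*s + 2*t - 2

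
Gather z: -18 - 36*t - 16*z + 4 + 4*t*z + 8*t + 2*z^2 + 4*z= -28*t + 2*z^2 + z*(4*t - 12) - 14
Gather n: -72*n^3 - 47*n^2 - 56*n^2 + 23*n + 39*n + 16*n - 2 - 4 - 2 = -72*n^3 - 103*n^2 + 78*n - 8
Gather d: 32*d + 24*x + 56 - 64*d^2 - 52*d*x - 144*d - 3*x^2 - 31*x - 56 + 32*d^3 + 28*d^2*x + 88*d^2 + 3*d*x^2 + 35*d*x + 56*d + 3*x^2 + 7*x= 32*d^3 + d^2*(28*x + 24) + d*(3*x^2 - 17*x - 56)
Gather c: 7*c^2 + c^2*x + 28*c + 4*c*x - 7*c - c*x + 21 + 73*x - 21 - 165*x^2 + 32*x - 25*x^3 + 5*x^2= c^2*(x + 7) + c*(3*x + 21) - 25*x^3 - 160*x^2 + 105*x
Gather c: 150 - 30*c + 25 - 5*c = 175 - 35*c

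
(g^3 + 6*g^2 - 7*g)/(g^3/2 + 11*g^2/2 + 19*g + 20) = 2*g*(g^2 + 6*g - 7)/(g^3 + 11*g^2 + 38*g + 40)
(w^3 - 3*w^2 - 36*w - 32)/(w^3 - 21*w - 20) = (w - 8)/(w - 5)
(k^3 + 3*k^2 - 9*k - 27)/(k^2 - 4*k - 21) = (k^2 - 9)/(k - 7)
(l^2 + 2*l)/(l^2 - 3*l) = (l + 2)/(l - 3)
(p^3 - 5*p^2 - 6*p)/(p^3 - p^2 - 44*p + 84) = p*(p + 1)/(p^2 + 5*p - 14)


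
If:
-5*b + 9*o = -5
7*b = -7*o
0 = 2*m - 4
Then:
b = 5/14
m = 2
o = -5/14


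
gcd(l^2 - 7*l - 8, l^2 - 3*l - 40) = l - 8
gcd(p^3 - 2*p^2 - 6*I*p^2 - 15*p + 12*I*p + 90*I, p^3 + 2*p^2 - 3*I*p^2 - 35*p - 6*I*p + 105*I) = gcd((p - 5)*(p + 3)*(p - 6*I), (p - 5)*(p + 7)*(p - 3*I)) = p - 5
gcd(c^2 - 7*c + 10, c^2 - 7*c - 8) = 1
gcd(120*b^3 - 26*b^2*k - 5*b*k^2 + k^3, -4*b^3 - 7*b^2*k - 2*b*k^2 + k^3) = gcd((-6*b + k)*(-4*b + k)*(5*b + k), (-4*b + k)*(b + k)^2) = 4*b - k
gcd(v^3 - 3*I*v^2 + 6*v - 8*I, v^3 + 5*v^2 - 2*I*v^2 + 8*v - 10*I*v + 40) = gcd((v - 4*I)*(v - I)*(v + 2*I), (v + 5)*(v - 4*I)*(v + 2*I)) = v^2 - 2*I*v + 8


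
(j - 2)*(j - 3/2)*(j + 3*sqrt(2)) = j^3 - 7*j^2/2 + 3*sqrt(2)*j^2 - 21*sqrt(2)*j/2 + 3*j + 9*sqrt(2)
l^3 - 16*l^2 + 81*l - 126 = (l - 7)*(l - 6)*(l - 3)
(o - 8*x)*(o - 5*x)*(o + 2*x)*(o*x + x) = o^4*x - 11*o^3*x^2 + o^3*x + 14*o^2*x^3 - 11*o^2*x^2 + 80*o*x^4 + 14*o*x^3 + 80*x^4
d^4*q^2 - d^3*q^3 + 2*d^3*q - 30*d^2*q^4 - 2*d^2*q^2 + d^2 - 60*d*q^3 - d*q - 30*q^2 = (d - 6*q)*(d + 5*q)*(d*q + 1)^2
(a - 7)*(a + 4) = a^2 - 3*a - 28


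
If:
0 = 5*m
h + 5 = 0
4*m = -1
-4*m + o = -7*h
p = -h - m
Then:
No Solution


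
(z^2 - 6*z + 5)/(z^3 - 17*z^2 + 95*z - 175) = (z - 1)/(z^2 - 12*z + 35)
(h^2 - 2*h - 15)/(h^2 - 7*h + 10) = (h + 3)/(h - 2)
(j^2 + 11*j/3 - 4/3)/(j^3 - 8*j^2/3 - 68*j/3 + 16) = (3*j - 1)/(3*j^2 - 20*j + 12)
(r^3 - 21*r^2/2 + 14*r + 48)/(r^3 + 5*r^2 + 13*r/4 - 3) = 2*(r^2 - 12*r + 32)/(2*r^2 + 7*r - 4)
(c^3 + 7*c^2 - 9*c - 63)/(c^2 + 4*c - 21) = c + 3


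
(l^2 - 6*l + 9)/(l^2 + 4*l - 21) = (l - 3)/(l + 7)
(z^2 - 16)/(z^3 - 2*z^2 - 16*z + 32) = 1/(z - 2)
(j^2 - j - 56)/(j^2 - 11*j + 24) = (j + 7)/(j - 3)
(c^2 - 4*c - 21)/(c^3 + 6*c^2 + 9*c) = (c - 7)/(c*(c + 3))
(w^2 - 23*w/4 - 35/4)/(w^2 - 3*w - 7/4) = (-4*w^2 + 23*w + 35)/(-4*w^2 + 12*w + 7)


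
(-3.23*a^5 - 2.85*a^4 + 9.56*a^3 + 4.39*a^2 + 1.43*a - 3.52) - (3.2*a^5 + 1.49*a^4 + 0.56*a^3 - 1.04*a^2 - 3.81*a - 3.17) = -6.43*a^5 - 4.34*a^4 + 9.0*a^3 + 5.43*a^2 + 5.24*a - 0.35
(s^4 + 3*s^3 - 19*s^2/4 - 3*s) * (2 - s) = -s^5 - s^4 + 43*s^3/4 - 13*s^2/2 - 6*s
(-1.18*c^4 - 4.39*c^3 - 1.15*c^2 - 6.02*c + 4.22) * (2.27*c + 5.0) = -2.6786*c^5 - 15.8653*c^4 - 24.5605*c^3 - 19.4154*c^2 - 20.5206*c + 21.1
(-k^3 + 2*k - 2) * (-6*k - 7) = 6*k^4 + 7*k^3 - 12*k^2 - 2*k + 14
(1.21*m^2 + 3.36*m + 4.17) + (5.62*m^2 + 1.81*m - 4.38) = 6.83*m^2 + 5.17*m - 0.21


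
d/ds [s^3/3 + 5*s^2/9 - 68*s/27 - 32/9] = s^2 + 10*s/9 - 68/27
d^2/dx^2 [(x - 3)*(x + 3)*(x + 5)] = 6*x + 10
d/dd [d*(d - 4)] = 2*d - 4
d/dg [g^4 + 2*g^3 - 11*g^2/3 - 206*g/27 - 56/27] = 4*g^3 + 6*g^2 - 22*g/3 - 206/27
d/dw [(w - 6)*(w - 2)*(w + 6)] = 3*w^2 - 4*w - 36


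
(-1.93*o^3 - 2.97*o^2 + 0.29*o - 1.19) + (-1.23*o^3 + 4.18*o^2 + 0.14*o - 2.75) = -3.16*o^3 + 1.21*o^2 + 0.43*o - 3.94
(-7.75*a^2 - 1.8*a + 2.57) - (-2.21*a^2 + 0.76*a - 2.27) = -5.54*a^2 - 2.56*a + 4.84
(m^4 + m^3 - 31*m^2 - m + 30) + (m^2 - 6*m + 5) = m^4 + m^3 - 30*m^2 - 7*m + 35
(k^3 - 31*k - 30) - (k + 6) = k^3 - 32*k - 36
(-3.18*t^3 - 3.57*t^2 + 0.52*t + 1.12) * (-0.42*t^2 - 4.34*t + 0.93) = 1.3356*t^5 + 15.3006*t^4 + 12.318*t^3 - 6.0473*t^2 - 4.3772*t + 1.0416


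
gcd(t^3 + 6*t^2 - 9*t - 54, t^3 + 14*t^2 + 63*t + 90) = t^2 + 9*t + 18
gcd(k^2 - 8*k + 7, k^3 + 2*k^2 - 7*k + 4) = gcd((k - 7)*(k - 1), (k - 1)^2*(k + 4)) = k - 1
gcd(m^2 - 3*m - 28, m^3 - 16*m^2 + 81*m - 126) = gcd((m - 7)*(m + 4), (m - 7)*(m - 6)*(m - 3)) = m - 7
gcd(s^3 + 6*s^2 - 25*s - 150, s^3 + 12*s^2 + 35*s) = s + 5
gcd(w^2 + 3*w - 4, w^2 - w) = w - 1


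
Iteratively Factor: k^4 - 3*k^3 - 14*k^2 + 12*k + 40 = (k - 5)*(k^3 + 2*k^2 - 4*k - 8) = (k - 5)*(k - 2)*(k^2 + 4*k + 4) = (k - 5)*(k - 2)*(k + 2)*(k + 2)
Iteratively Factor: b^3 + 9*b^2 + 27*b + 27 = (b + 3)*(b^2 + 6*b + 9) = (b + 3)^2*(b + 3)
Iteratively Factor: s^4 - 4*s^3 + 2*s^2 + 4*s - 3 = (s - 1)*(s^3 - 3*s^2 - s + 3) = (s - 3)*(s - 1)*(s^2 - 1) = (s - 3)*(s - 1)*(s + 1)*(s - 1)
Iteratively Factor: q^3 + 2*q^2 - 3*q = (q - 1)*(q^2 + 3*q) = (q - 1)*(q + 3)*(q)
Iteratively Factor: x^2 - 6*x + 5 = (x - 1)*(x - 5)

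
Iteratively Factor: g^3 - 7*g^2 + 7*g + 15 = (g + 1)*(g^2 - 8*g + 15) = (g - 3)*(g + 1)*(g - 5)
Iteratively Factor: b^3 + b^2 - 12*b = (b + 4)*(b^2 - 3*b) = b*(b + 4)*(b - 3)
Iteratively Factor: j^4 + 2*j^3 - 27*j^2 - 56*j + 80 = (j + 4)*(j^3 - 2*j^2 - 19*j + 20) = (j - 1)*(j + 4)*(j^2 - j - 20) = (j - 1)*(j + 4)^2*(j - 5)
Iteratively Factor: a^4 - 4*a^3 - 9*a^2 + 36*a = (a - 3)*(a^3 - a^2 - 12*a) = (a - 3)*(a + 3)*(a^2 - 4*a) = a*(a - 3)*(a + 3)*(a - 4)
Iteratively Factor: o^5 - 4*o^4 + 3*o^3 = (o)*(o^4 - 4*o^3 + 3*o^2) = o*(o - 3)*(o^3 - o^2) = o*(o - 3)*(o - 1)*(o^2) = o^2*(o - 3)*(o - 1)*(o)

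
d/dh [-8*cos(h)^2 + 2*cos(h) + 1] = 2*(8*cos(h) - 1)*sin(h)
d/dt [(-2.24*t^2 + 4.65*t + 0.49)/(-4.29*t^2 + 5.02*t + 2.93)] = (8.7037*t^2 - 8.9222*t + 11.1647)/(18.4041*t^4 - 43.0716*t^3 + 0.0609999999999928*t^2 + 29.4172*t + 8.5849)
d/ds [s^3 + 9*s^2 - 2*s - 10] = 3*s^2 + 18*s - 2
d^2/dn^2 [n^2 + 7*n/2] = 2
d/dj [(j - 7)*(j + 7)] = 2*j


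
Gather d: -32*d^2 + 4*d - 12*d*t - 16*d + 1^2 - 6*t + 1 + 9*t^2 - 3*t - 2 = -32*d^2 + d*(-12*t - 12) + 9*t^2 - 9*t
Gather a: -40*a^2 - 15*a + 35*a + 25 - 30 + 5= -40*a^2 + 20*a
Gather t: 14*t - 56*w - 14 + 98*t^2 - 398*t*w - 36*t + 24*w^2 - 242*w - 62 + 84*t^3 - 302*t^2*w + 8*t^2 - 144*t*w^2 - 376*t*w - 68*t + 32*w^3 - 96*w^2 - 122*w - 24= 84*t^3 + t^2*(106 - 302*w) + t*(-144*w^2 - 774*w - 90) + 32*w^3 - 72*w^2 - 420*w - 100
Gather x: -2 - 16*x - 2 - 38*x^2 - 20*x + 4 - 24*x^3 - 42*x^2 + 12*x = -24*x^3 - 80*x^2 - 24*x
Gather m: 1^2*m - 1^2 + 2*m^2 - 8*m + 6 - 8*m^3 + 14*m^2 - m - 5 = -8*m^3 + 16*m^2 - 8*m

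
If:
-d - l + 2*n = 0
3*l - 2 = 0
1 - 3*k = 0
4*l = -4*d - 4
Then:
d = -5/3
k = 1/3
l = 2/3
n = -1/2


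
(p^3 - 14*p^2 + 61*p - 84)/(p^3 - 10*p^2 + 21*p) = (p - 4)/p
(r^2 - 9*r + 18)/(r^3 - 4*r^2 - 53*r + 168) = (r - 6)/(r^2 - r - 56)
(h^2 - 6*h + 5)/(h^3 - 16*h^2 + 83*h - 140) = (h - 1)/(h^2 - 11*h + 28)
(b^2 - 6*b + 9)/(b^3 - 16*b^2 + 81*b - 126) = (b - 3)/(b^2 - 13*b + 42)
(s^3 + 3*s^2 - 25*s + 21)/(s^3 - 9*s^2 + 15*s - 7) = (s^2 + 4*s - 21)/(s^2 - 8*s + 7)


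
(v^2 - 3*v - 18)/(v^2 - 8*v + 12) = (v + 3)/(v - 2)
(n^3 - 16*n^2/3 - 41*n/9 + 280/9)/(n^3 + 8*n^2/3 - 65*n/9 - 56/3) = (n - 5)/(n + 3)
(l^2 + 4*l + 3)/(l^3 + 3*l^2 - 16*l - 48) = (l + 1)/(l^2 - 16)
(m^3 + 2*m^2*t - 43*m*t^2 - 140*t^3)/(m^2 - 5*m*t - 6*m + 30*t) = (m^3 + 2*m^2*t - 43*m*t^2 - 140*t^3)/(m^2 - 5*m*t - 6*m + 30*t)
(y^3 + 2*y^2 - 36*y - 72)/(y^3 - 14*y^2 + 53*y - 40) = (y^3 + 2*y^2 - 36*y - 72)/(y^3 - 14*y^2 + 53*y - 40)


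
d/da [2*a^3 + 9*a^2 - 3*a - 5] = 6*a^2 + 18*a - 3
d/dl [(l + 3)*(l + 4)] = 2*l + 7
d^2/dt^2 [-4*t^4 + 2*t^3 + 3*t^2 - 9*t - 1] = -48*t^2 + 12*t + 6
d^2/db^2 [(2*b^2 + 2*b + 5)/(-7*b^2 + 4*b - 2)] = 2*(-154*b^3 - 651*b^2 + 504*b - 34)/(343*b^6 - 588*b^5 + 630*b^4 - 400*b^3 + 180*b^2 - 48*b + 8)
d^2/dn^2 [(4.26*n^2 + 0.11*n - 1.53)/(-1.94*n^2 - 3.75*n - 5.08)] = (61.1550080000001*n^3 + 286.44876*n^2 + 73.2889319999999*n - 202.80519)/(7.301384*n^6 + 42.3405*n^5 + 139.201014*n^4 + 274.476375*n^3 + 364.505748*n^2 + 290.322*n + 131.096512)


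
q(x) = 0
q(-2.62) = 0.00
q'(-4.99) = 0.00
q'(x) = 0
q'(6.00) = 0.00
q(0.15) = 0.00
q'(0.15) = 0.00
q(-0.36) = 0.00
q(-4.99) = 0.00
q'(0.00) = 0.00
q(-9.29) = 0.00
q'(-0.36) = 0.00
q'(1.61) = 0.00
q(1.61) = 0.00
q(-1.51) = 0.00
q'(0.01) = 0.00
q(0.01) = 0.00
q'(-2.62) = 0.00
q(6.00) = 0.00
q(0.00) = 0.00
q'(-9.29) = 0.00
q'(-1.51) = 0.00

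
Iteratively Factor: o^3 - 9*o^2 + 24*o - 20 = (o - 5)*(o^2 - 4*o + 4) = (o - 5)*(o - 2)*(o - 2)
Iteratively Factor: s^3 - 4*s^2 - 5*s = (s - 5)*(s^2 + s) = (s - 5)*(s + 1)*(s)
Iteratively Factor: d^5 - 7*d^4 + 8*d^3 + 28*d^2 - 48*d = (d - 2)*(d^4 - 5*d^3 - 2*d^2 + 24*d) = (d - 3)*(d - 2)*(d^3 - 2*d^2 - 8*d) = d*(d - 3)*(d - 2)*(d^2 - 2*d - 8) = d*(d - 4)*(d - 3)*(d - 2)*(d + 2)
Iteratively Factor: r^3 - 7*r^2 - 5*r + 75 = (r + 3)*(r^2 - 10*r + 25) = (r - 5)*(r + 3)*(r - 5)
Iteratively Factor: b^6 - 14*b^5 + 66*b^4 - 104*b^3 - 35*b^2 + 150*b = (b)*(b^5 - 14*b^4 + 66*b^3 - 104*b^2 - 35*b + 150) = b*(b - 5)*(b^4 - 9*b^3 + 21*b^2 + b - 30) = b*(b - 5)*(b - 2)*(b^3 - 7*b^2 + 7*b + 15) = b*(b - 5)^2*(b - 2)*(b^2 - 2*b - 3) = b*(b - 5)^2*(b - 2)*(b + 1)*(b - 3)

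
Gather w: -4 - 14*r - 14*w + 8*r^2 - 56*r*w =8*r^2 - 14*r + w*(-56*r - 14) - 4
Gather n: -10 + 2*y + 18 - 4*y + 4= 12 - 2*y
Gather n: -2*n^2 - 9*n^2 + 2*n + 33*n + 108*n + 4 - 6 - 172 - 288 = -11*n^2 + 143*n - 462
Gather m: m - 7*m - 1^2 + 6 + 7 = 12 - 6*m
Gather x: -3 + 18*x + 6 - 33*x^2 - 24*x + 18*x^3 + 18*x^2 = 18*x^3 - 15*x^2 - 6*x + 3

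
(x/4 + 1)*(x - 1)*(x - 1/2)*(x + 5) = x^4/4 + 15*x^3/8 + 7*x^2/4 - 51*x/8 + 5/2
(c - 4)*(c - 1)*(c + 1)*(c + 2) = c^4 - 2*c^3 - 9*c^2 + 2*c + 8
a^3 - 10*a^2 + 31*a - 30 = (a - 5)*(a - 3)*(a - 2)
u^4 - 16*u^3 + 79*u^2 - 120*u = u*(u - 8)*(u - 5)*(u - 3)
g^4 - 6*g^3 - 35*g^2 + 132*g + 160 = (g - 8)*(g - 4)*(g + 1)*(g + 5)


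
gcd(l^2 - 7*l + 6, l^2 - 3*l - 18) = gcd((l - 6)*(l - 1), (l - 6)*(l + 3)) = l - 6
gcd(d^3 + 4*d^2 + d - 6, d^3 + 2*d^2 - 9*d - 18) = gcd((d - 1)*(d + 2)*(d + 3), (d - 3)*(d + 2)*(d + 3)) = d^2 + 5*d + 6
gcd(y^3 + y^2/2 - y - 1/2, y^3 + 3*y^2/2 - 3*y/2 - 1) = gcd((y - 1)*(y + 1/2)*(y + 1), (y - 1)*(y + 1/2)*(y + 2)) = y^2 - y/2 - 1/2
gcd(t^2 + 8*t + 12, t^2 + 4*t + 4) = t + 2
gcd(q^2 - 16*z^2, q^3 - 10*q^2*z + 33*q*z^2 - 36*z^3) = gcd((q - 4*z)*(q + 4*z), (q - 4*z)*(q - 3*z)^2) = -q + 4*z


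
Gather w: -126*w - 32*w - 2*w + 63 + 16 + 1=80 - 160*w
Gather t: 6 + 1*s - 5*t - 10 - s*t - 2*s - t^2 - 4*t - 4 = -s - t^2 + t*(-s - 9) - 8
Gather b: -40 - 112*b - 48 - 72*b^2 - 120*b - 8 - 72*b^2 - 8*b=-144*b^2 - 240*b - 96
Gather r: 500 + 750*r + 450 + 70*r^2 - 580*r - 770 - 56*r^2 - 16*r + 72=14*r^2 + 154*r + 252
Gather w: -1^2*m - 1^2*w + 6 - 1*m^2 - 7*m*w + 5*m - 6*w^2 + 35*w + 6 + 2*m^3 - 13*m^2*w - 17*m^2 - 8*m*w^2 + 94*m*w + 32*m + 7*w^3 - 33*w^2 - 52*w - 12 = 2*m^3 - 18*m^2 + 36*m + 7*w^3 + w^2*(-8*m - 39) + w*(-13*m^2 + 87*m - 18)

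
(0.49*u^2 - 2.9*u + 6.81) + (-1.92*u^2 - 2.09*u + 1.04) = -1.43*u^2 - 4.99*u + 7.85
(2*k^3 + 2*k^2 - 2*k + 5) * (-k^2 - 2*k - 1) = -2*k^5 - 6*k^4 - 4*k^3 - 3*k^2 - 8*k - 5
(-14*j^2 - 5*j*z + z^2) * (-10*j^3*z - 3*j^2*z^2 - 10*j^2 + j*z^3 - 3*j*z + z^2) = 140*j^5*z + 92*j^4*z^2 + 140*j^4 - 9*j^3*z^3 + 92*j^3*z - 8*j^2*z^4 - 9*j^2*z^2 + j*z^5 - 8*j*z^3 + z^4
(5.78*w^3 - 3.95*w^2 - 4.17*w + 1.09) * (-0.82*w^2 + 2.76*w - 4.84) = -4.7396*w^5 + 19.1918*w^4 - 35.4578*w^3 + 6.715*w^2 + 23.1912*w - 5.2756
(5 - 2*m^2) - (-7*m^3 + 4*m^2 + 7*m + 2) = 7*m^3 - 6*m^2 - 7*m + 3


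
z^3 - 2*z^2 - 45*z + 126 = (z - 6)*(z - 3)*(z + 7)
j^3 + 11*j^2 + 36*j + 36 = (j + 2)*(j + 3)*(j + 6)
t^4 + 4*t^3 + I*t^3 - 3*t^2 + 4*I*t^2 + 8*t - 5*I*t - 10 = (t - 1)*(t + 5)*(t - I)*(t + 2*I)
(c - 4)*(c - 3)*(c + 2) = c^3 - 5*c^2 - 2*c + 24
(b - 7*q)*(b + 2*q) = b^2 - 5*b*q - 14*q^2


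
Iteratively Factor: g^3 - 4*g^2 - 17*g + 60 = (g + 4)*(g^2 - 8*g + 15) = (g - 5)*(g + 4)*(g - 3)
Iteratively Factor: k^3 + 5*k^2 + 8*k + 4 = (k + 2)*(k^2 + 3*k + 2) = (k + 2)^2*(k + 1)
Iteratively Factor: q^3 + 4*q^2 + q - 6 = (q + 2)*(q^2 + 2*q - 3) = (q + 2)*(q + 3)*(q - 1)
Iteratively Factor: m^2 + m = (m + 1)*(m)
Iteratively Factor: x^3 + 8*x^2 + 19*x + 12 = (x + 1)*(x^2 + 7*x + 12) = (x + 1)*(x + 3)*(x + 4)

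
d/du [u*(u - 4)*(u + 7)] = 3*u^2 + 6*u - 28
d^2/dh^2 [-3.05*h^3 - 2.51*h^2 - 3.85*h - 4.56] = -18.3*h - 5.02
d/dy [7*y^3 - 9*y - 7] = 21*y^2 - 9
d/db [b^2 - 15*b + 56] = 2*b - 15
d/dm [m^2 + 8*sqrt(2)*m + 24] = 2*m + 8*sqrt(2)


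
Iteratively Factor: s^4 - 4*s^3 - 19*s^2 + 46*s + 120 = (s + 3)*(s^3 - 7*s^2 + 2*s + 40) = (s - 4)*(s + 3)*(s^2 - 3*s - 10) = (s - 5)*(s - 4)*(s + 3)*(s + 2)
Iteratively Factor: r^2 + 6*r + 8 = (r + 4)*(r + 2)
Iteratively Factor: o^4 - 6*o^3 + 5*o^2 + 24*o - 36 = (o - 2)*(o^3 - 4*o^2 - 3*o + 18) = (o - 2)*(o + 2)*(o^2 - 6*o + 9) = (o - 3)*(o - 2)*(o + 2)*(o - 3)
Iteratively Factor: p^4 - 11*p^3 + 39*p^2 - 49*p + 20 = (p - 5)*(p^3 - 6*p^2 + 9*p - 4) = (p - 5)*(p - 1)*(p^2 - 5*p + 4) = (p - 5)*(p - 4)*(p - 1)*(p - 1)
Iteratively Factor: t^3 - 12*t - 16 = (t + 2)*(t^2 - 2*t - 8) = (t - 4)*(t + 2)*(t + 2)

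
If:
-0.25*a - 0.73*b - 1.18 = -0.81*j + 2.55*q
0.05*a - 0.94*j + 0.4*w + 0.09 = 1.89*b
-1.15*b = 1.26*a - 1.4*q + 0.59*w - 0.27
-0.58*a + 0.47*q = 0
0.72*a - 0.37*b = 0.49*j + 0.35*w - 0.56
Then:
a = -0.18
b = -0.12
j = 0.57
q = -0.23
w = 0.55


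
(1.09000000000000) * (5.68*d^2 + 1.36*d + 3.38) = 6.1912*d^2 + 1.4824*d + 3.6842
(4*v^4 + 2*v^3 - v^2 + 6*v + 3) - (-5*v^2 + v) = 4*v^4 + 2*v^3 + 4*v^2 + 5*v + 3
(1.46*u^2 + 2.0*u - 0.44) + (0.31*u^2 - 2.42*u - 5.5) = 1.77*u^2 - 0.42*u - 5.94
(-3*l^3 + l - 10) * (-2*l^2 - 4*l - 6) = 6*l^5 + 12*l^4 + 16*l^3 + 16*l^2 + 34*l + 60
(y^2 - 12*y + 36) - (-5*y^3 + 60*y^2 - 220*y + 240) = 5*y^3 - 59*y^2 + 208*y - 204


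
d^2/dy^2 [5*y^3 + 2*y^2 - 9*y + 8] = 30*y + 4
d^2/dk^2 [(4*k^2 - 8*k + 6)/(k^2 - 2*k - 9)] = 84*(3*k^2 - 6*k + 13)/(k^6 - 6*k^5 - 15*k^4 + 100*k^3 + 135*k^2 - 486*k - 729)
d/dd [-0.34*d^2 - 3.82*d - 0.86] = -0.68*d - 3.82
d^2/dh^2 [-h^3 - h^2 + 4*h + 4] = -6*h - 2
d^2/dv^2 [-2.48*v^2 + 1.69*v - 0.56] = -4.96000000000000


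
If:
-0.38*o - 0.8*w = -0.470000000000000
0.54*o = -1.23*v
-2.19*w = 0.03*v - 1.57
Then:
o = -0.27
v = 0.12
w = 0.72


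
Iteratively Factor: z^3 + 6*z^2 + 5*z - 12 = (z + 3)*(z^2 + 3*z - 4) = (z + 3)*(z + 4)*(z - 1)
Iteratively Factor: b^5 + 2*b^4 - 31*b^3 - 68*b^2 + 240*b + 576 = (b - 4)*(b^4 + 6*b^3 - 7*b^2 - 96*b - 144) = (b - 4)^2*(b^3 + 10*b^2 + 33*b + 36) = (b - 4)^2*(b + 3)*(b^2 + 7*b + 12) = (b - 4)^2*(b + 3)*(b + 4)*(b + 3)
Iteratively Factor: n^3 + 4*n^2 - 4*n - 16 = (n - 2)*(n^2 + 6*n + 8) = (n - 2)*(n + 2)*(n + 4)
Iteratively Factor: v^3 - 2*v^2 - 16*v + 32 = (v - 2)*(v^2 - 16) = (v - 4)*(v - 2)*(v + 4)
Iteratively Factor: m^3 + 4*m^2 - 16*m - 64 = (m + 4)*(m^2 - 16) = (m - 4)*(m + 4)*(m + 4)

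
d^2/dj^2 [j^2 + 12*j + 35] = 2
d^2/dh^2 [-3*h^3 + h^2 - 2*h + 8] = 2 - 18*h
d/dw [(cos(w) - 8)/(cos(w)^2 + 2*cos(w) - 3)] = (cos(w)^2 - 16*cos(w) - 13)*sin(w)/(cos(w)^2 + 2*cos(w) - 3)^2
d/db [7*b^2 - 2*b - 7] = 14*b - 2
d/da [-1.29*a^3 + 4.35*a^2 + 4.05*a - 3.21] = -3.87*a^2 + 8.7*a + 4.05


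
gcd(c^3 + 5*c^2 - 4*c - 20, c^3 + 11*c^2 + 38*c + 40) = c^2 + 7*c + 10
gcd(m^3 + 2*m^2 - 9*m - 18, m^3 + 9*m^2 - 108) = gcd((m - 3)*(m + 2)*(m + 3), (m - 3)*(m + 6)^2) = m - 3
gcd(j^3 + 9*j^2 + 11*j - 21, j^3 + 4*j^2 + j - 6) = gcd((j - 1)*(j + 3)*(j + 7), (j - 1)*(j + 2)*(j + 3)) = j^2 + 2*j - 3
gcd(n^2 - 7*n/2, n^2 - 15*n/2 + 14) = n - 7/2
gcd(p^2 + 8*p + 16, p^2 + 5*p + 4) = p + 4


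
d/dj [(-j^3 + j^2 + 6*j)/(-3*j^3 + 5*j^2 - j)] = (-2*j^2 + 38*j - 31)/(9*j^4 - 30*j^3 + 31*j^2 - 10*j + 1)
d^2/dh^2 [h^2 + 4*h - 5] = 2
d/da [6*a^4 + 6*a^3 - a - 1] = 24*a^3 + 18*a^2 - 1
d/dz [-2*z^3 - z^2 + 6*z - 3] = -6*z^2 - 2*z + 6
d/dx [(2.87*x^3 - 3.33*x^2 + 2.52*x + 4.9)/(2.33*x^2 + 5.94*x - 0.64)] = (6.6871*x^4 + 34.0956*x^3 - 31.1622*x^2 - 18.5716*x - 30.7188)/(5.4289*x^4 + 27.6804*x^3 + 32.3012*x^2 - 7.6032*x + 0.4096)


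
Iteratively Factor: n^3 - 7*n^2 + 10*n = (n)*(n^2 - 7*n + 10) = n*(n - 2)*(n - 5)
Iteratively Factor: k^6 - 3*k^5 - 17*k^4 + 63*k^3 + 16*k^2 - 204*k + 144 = (k - 3)*(k^5 - 17*k^3 + 12*k^2 + 52*k - 48) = (k - 3)*(k - 2)*(k^4 + 2*k^3 - 13*k^2 - 14*k + 24) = (k - 3)*(k - 2)*(k + 2)*(k^3 - 13*k + 12) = (k - 3)*(k - 2)*(k - 1)*(k + 2)*(k^2 + k - 12) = (k - 3)*(k - 2)*(k - 1)*(k + 2)*(k + 4)*(k - 3)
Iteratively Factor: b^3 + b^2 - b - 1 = (b + 1)*(b^2 - 1) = (b + 1)^2*(b - 1)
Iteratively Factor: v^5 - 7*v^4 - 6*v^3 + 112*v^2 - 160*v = (v - 2)*(v^4 - 5*v^3 - 16*v^2 + 80*v) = (v - 4)*(v - 2)*(v^3 - v^2 - 20*v) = (v - 4)*(v - 2)*(v + 4)*(v^2 - 5*v) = (v - 5)*(v - 4)*(v - 2)*(v + 4)*(v)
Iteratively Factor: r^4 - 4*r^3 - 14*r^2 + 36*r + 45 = (r + 1)*(r^3 - 5*r^2 - 9*r + 45) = (r - 5)*(r + 1)*(r^2 - 9) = (r - 5)*(r + 1)*(r + 3)*(r - 3)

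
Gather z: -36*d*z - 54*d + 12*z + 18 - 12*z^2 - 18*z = -54*d - 12*z^2 + z*(-36*d - 6) + 18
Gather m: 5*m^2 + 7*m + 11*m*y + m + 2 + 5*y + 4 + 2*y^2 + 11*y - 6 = 5*m^2 + m*(11*y + 8) + 2*y^2 + 16*y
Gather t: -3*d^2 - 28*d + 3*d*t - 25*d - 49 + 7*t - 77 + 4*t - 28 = -3*d^2 - 53*d + t*(3*d + 11) - 154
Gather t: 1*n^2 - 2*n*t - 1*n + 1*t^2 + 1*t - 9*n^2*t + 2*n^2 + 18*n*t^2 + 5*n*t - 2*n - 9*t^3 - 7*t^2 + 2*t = 3*n^2 - 3*n - 9*t^3 + t^2*(18*n - 6) + t*(-9*n^2 + 3*n + 3)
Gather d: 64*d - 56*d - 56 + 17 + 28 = 8*d - 11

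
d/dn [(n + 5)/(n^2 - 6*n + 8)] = (n^2 - 6*n - 2*(n - 3)*(n + 5) + 8)/(n^2 - 6*n + 8)^2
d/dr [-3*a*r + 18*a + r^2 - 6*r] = -3*a + 2*r - 6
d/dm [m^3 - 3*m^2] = 3*m*(m - 2)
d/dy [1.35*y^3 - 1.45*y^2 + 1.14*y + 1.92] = 4.05*y^2 - 2.9*y + 1.14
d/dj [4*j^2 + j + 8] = 8*j + 1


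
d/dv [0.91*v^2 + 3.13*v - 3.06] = 1.82*v + 3.13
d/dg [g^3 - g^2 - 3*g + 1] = 3*g^2 - 2*g - 3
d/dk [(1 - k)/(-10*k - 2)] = 3/(25*k^2 + 10*k + 1)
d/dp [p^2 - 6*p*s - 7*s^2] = 2*p - 6*s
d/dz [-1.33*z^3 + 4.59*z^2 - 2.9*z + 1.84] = -3.99*z^2 + 9.18*z - 2.9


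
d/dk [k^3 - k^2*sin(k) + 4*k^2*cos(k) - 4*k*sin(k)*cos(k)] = -4*k^2*sin(k) - k^2*cos(k) + 3*k^2 - 2*k*sin(k) + 8*k*cos(k) - 4*k*cos(2*k) - 2*sin(2*k)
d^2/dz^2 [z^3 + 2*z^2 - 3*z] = 6*z + 4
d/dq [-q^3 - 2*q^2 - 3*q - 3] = -3*q^2 - 4*q - 3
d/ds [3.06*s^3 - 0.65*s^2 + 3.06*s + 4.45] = 9.18*s^2 - 1.3*s + 3.06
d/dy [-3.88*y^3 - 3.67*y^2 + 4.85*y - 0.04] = -11.64*y^2 - 7.34*y + 4.85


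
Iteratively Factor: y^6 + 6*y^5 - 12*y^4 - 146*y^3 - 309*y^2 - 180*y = (y + 3)*(y^5 + 3*y^4 - 21*y^3 - 83*y^2 - 60*y) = (y + 3)*(y + 4)*(y^4 - y^3 - 17*y^2 - 15*y) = (y - 5)*(y + 3)*(y + 4)*(y^3 + 4*y^2 + 3*y) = y*(y - 5)*(y + 3)*(y + 4)*(y^2 + 4*y + 3) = y*(y - 5)*(y + 3)^2*(y + 4)*(y + 1)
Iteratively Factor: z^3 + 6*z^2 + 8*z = (z + 4)*(z^2 + 2*z) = z*(z + 4)*(z + 2)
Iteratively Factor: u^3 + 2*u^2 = (u + 2)*(u^2) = u*(u + 2)*(u)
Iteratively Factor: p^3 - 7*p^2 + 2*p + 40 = (p + 2)*(p^2 - 9*p + 20) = (p - 5)*(p + 2)*(p - 4)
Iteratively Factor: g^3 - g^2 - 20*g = (g + 4)*(g^2 - 5*g) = g*(g + 4)*(g - 5)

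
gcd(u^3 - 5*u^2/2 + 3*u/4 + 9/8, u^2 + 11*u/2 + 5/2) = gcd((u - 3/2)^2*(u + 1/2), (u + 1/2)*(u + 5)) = u + 1/2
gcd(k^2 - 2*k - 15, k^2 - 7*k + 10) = k - 5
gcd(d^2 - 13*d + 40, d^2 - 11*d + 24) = d - 8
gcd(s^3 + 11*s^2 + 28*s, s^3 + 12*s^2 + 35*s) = s^2 + 7*s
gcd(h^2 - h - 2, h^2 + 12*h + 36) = 1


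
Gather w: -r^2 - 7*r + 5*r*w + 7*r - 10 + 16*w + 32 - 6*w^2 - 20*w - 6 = -r^2 - 6*w^2 + w*(5*r - 4) + 16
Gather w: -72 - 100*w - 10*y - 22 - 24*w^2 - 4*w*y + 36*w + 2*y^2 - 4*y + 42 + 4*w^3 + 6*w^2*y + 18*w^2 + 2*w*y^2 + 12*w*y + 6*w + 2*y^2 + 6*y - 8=4*w^3 + w^2*(6*y - 6) + w*(2*y^2 + 8*y - 58) + 4*y^2 - 8*y - 60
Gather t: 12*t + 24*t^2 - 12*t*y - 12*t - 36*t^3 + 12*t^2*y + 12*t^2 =-36*t^3 + t^2*(12*y + 36) - 12*t*y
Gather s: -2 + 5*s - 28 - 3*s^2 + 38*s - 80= -3*s^2 + 43*s - 110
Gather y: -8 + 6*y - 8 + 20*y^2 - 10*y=20*y^2 - 4*y - 16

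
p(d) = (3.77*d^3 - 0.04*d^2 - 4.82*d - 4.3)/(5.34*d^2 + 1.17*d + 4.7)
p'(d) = (-10.68*d - 1.17)*(3.77*d^3 - 0.04*d^2 - 4.82*d - 4.3)/(5.34*d^2 + 1.17*d + 4.7)^2 + (11.31*d^2 - 0.08*d - 4.82)/(5.34*d^2 + 1.17*d + 4.7)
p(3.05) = 1.51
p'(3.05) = 0.85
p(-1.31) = -0.53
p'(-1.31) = 0.64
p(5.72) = 3.61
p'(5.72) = 0.75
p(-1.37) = -0.57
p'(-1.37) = 0.68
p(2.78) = 1.28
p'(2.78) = 0.87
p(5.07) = 3.12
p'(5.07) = 0.76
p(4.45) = 2.64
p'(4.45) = 0.78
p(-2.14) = -1.17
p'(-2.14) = 0.82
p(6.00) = 3.82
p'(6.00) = 0.75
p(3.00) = 1.47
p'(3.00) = 0.85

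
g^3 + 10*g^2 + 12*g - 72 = (g - 2)*(g + 6)^2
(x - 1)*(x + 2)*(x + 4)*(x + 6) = x^4 + 11*x^3 + 32*x^2 + 4*x - 48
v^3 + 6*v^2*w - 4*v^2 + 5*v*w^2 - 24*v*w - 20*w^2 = (v - 4)*(v + w)*(v + 5*w)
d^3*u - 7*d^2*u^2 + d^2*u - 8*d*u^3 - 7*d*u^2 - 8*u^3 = (d - 8*u)*(d + u)*(d*u + u)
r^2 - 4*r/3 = r*(r - 4/3)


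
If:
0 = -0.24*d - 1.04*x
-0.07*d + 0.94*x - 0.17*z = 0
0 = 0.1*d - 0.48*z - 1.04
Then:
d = 1.14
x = -0.26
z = -1.93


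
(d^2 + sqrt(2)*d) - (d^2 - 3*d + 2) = sqrt(2)*d + 3*d - 2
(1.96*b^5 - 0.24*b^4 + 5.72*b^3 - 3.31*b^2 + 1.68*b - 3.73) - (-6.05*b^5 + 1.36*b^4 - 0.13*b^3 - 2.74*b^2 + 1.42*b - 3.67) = 8.01*b^5 - 1.6*b^4 + 5.85*b^3 - 0.57*b^2 + 0.26*b - 0.0600000000000001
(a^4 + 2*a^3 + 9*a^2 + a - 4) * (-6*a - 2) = -6*a^5 - 14*a^4 - 58*a^3 - 24*a^2 + 22*a + 8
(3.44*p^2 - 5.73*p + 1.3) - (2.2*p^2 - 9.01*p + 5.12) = 1.24*p^2 + 3.28*p - 3.82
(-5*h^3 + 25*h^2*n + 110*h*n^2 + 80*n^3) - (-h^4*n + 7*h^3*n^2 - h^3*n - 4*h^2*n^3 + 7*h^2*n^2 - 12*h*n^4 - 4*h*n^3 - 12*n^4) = h^4*n - 7*h^3*n^2 + h^3*n - 5*h^3 + 4*h^2*n^3 - 7*h^2*n^2 + 25*h^2*n + 12*h*n^4 + 4*h*n^3 + 110*h*n^2 + 12*n^4 + 80*n^3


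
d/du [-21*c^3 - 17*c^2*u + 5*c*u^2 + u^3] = -17*c^2 + 10*c*u + 3*u^2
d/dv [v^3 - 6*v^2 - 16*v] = 3*v^2 - 12*v - 16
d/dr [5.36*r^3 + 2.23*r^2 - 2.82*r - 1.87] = 16.08*r^2 + 4.46*r - 2.82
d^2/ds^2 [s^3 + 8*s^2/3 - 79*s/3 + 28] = 6*s + 16/3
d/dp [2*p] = 2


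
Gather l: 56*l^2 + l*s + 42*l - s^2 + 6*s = 56*l^2 + l*(s + 42) - s^2 + 6*s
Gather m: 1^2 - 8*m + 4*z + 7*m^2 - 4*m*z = 7*m^2 + m*(-4*z - 8) + 4*z + 1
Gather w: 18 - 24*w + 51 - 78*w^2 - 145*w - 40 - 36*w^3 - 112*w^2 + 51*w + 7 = -36*w^3 - 190*w^2 - 118*w + 36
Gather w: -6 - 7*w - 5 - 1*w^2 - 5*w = -w^2 - 12*w - 11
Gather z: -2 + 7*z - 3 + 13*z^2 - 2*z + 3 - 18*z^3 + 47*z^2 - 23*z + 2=-18*z^3 + 60*z^2 - 18*z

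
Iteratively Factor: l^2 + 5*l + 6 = (l + 3)*(l + 2)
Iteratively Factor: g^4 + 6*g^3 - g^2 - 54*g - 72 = (g + 2)*(g^3 + 4*g^2 - 9*g - 36) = (g + 2)*(g + 3)*(g^2 + g - 12) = (g - 3)*(g + 2)*(g + 3)*(g + 4)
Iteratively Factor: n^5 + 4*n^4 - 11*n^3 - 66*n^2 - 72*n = (n + 3)*(n^4 + n^3 - 14*n^2 - 24*n) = (n + 3)^2*(n^3 - 2*n^2 - 8*n) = (n + 2)*(n + 3)^2*(n^2 - 4*n) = (n - 4)*(n + 2)*(n + 3)^2*(n)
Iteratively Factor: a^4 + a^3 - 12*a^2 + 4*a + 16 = (a + 1)*(a^3 - 12*a + 16) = (a + 1)*(a + 4)*(a^2 - 4*a + 4) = (a - 2)*(a + 1)*(a + 4)*(a - 2)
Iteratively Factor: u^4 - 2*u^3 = (u)*(u^3 - 2*u^2) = u^2*(u^2 - 2*u) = u^2*(u - 2)*(u)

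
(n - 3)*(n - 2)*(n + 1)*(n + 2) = n^4 - 2*n^3 - 7*n^2 + 8*n + 12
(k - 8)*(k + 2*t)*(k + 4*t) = k^3 + 6*k^2*t - 8*k^2 + 8*k*t^2 - 48*k*t - 64*t^2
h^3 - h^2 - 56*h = h*(h - 8)*(h + 7)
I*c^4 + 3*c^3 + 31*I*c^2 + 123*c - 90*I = (c - 5*I)*(c - 3*I)*(c + 6*I)*(I*c + 1)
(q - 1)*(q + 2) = q^2 + q - 2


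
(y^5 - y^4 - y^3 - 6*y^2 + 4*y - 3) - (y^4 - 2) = y^5 - 2*y^4 - y^3 - 6*y^2 + 4*y - 1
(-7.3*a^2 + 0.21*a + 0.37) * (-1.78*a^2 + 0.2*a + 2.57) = 12.994*a^4 - 1.8338*a^3 - 19.3776*a^2 + 0.6137*a + 0.9509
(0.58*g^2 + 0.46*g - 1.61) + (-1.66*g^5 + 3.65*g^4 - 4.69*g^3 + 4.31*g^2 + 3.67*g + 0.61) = -1.66*g^5 + 3.65*g^4 - 4.69*g^3 + 4.89*g^2 + 4.13*g - 1.0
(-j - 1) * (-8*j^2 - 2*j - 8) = 8*j^3 + 10*j^2 + 10*j + 8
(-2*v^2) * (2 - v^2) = 2*v^4 - 4*v^2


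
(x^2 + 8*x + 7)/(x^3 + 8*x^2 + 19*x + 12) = (x + 7)/(x^2 + 7*x + 12)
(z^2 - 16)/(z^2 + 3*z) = (z^2 - 16)/(z*(z + 3))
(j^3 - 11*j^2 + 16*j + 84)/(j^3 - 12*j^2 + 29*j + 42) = (j + 2)/(j + 1)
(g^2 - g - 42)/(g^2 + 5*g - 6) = (g - 7)/(g - 1)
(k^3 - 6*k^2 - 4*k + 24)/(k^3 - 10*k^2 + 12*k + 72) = (k - 2)/(k - 6)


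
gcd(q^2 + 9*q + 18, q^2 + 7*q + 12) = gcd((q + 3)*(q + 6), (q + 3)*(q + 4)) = q + 3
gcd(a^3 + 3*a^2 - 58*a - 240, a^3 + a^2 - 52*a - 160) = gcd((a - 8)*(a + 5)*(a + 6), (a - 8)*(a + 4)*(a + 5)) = a^2 - 3*a - 40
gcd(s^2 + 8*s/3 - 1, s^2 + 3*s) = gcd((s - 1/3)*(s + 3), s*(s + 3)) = s + 3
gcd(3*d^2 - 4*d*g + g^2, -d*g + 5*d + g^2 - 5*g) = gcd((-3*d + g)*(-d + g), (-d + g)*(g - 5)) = d - g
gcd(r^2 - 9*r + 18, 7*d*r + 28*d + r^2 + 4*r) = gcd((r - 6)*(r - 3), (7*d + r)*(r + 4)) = 1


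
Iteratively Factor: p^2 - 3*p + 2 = (p - 2)*(p - 1)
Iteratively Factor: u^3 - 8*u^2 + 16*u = (u - 4)*(u^2 - 4*u) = (u - 4)^2*(u)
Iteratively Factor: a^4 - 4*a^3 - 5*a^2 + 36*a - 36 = (a - 3)*(a^3 - a^2 - 8*a + 12) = (a - 3)*(a + 3)*(a^2 - 4*a + 4) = (a - 3)*(a - 2)*(a + 3)*(a - 2)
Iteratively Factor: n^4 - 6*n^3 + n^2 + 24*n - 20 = (n - 5)*(n^3 - n^2 - 4*n + 4) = (n - 5)*(n - 1)*(n^2 - 4) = (n - 5)*(n - 2)*(n - 1)*(n + 2)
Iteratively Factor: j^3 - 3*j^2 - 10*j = (j + 2)*(j^2 - 5*j) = (j - 5)*(j + 2)*(j)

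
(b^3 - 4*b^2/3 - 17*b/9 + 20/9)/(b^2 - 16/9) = (3*b^2 - 8*b + 5)/(3*b - 4)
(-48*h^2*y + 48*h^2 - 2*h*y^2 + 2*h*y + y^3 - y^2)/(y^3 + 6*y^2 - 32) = (-48*h^2*y + 48*h^2 - 2*h*y^2 + 2*h*y + y^3 - y^2)/(y^3 + 6*y^2 - 32)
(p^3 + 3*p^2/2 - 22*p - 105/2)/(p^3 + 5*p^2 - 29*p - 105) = (p + 7/2)/(p + 7)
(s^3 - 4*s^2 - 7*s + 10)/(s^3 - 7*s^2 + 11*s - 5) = (s + 2)/(s - 1)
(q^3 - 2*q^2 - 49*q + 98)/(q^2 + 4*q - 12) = (q^2 - 49)/(q + 6)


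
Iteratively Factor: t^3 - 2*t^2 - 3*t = (t - 3)*(t^2 + t) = (t - 3)*(t + 1)*(t)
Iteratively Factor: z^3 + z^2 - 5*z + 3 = (z - 1)*(z^2 + 2*z - 3) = (z - 1)^2*(z + 3)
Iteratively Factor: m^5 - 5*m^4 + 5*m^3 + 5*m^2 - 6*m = (m + 1)*(m^4 - 6*m^3 + 11*m^2 - 6*m) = (m - 1)*(m + 1)*(m^3 - 5*m^2 + 6*m) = (m - 2)*(m - 1)*(m + 1)*(m^2 - 3*m) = m*(m - 2)*(m - 1)*(m + 1)*(m - 3)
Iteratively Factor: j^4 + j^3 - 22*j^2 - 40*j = (j + 4)*(j^3 - 3*j^2 - 10*j) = j*(j + 4)*(j^2 - 3*j - 10) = j*(j - 5)*(j + 4)*(j + 2)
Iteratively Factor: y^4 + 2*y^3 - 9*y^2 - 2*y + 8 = (y - 2)*(y^3 + 4*y^2 - y - 4) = (y - 2)*(y - 1)*(y^2 + 5*y + 4) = (y - 2)*(y - 1)*(y + 4)*(y + 1)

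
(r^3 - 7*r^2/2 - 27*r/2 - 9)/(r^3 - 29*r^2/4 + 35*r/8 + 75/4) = 4*(2*r^2 + 5*r + 3)/(8*r^2 - 10*r - 25)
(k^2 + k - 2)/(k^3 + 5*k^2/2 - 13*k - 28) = 2*(k - 1)/(2*k^2 + k - 28)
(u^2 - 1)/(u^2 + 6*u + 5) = (u - 1)/(u + 5)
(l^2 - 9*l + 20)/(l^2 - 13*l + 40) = (l - 4)/(l - 8)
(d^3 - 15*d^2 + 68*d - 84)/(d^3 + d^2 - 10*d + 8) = (d^2 - 13*d + 42)/(d^2 + 3*d - 4)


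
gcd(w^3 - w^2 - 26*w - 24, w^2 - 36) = w - 6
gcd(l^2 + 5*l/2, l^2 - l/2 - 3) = 1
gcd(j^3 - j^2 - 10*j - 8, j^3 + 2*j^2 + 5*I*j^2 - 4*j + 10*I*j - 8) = j + 2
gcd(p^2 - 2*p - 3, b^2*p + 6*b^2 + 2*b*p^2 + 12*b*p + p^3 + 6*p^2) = 1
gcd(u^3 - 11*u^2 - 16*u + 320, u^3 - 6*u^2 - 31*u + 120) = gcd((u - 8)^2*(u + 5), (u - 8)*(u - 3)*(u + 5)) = u^2 - 3*u - 40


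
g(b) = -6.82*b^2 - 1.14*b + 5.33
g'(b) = -13.64*b - 1.14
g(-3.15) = -58.75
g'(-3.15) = 41.83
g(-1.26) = -4.06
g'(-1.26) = 16.05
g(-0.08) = 5.38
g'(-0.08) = -0.05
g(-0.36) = 4.86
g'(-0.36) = 3.77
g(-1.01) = -0.48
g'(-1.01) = 12.64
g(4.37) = -129.89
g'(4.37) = -60.75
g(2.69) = -47.09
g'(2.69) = -37.83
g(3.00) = -59.47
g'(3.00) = -42.06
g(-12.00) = -963.07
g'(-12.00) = 162.54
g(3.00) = -59.47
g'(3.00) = -42.06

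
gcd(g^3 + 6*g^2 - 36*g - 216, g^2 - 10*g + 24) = g - 6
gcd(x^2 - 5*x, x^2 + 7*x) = x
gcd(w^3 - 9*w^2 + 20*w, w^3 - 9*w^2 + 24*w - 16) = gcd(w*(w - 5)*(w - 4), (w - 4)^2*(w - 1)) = w - 4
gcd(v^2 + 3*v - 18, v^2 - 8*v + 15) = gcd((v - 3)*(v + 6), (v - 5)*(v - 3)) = v - 3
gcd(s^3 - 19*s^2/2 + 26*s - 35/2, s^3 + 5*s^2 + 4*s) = 1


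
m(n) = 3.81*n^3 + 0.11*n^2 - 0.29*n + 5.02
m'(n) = 11.43*n^2 + 0.22*n - 0.29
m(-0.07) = 5.04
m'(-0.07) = -0.25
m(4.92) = 460.01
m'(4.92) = 277.47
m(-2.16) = -32.24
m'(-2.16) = 52.56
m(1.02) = 8.88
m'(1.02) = 11.83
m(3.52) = 171.53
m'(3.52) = 142.11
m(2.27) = 49.49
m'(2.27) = 59.11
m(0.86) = 7.28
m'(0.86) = 8.35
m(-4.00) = -235.90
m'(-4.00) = 181.71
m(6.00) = 830.20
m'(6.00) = 412.51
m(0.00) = 5.02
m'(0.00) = -0.29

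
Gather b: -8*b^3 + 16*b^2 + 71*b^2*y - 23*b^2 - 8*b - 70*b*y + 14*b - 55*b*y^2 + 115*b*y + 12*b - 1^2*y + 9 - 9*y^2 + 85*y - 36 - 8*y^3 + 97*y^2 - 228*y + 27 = -8*b^3 + b^2*(71*y - 7) + b*(-55*y^2 + 45*y + 18) - 8*y^3 + 88*y^2 - 144*y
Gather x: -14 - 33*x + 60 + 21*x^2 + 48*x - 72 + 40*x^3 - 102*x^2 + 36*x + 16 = 40*x^3 - 81*x^2 + 51*x - 10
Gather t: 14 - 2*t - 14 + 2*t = 0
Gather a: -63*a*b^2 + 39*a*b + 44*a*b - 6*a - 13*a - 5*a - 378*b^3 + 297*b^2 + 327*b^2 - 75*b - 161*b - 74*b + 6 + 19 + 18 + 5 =a*(-63*b^2 + 83*b - 24) - 378*b^3 + 624*b^2 - 310*b + 48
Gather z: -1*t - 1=-t - 1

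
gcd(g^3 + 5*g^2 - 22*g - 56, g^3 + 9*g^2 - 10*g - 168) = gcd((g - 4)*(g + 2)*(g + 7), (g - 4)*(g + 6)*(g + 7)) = g^2 + 3*g - 28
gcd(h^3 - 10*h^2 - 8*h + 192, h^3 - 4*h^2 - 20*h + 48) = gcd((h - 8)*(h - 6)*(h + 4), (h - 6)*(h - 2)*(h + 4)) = h^2 - 2*h - 24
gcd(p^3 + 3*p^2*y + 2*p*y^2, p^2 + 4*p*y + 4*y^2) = p + 2*y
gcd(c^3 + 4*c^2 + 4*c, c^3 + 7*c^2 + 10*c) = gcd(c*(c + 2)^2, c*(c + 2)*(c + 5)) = c^2 + 2*c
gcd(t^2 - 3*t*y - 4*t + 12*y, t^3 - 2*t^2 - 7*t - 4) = t - 4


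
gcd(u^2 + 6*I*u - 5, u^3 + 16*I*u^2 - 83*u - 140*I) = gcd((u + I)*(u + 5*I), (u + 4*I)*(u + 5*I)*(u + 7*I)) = u + 5*I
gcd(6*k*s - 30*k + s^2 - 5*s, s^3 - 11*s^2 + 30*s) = s - 5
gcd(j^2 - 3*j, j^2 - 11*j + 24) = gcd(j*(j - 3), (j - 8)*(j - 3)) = j - 3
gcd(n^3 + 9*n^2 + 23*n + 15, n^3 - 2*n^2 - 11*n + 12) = n + 3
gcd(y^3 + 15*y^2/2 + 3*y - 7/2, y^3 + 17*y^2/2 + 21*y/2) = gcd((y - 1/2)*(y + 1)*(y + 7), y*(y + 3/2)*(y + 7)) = y + 7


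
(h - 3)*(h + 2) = h^2 - h - 6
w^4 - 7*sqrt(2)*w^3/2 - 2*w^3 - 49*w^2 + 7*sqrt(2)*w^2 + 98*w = w*(w - 2)*(w - 7*sqrt(2))*(w + 7*sqrt(2)/2)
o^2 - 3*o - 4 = (o - 4)*(o + 1)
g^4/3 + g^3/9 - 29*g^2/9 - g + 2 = (g/3 + 1)*(g - 3)*(g - 2/3)*(g + 1)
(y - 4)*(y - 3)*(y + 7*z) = y^3 + 7*y^2*z - 7*y^2 - 49*y*z + 12*y + 84*z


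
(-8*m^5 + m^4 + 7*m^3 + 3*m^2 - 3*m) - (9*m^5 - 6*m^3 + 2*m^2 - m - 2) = -17*m^5 + m^4 + 13*m^3 + m^2 - 2*m + 2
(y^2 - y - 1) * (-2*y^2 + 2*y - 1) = -2*y^4 + 4*y^3 - y^2 - y + 1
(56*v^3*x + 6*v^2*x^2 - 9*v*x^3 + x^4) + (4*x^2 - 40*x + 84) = 56*v^3*x + 6*v^2*x^2 - 9*v*x^3 + x^4 + 4*x^2 - 40*x + 84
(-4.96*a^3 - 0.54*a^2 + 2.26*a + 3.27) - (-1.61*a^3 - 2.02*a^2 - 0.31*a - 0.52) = -3.35*a^3 + 1.48*a^2 + 2.57*a + 3.79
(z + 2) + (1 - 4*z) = 3 - 3*z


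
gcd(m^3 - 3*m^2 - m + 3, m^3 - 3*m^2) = m - 3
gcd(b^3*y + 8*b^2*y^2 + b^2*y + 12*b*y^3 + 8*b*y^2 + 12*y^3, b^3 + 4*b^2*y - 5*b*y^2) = 1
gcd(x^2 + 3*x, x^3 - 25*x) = x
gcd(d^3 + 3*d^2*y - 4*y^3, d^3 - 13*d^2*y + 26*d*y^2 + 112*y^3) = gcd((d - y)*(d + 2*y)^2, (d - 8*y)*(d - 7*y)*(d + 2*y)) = d + 2*y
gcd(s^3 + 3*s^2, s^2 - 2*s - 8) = 1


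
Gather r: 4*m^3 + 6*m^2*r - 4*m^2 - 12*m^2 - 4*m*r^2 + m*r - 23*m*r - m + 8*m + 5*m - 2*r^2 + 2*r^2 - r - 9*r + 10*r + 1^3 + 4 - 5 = 4*m^3 - 16*m^2 - 4*m*r^2 + 12*m + r*(6*m^2 - 22*m)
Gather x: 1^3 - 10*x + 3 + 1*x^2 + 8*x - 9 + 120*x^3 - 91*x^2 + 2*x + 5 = 120*x^3 - 90*x^2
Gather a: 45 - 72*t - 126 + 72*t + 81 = 0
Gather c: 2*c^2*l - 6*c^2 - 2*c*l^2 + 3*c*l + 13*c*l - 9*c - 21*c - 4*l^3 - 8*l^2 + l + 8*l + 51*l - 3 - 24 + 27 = c^2*(2*l - 6) + c*(-2*l^2 + 16*l - 30) - 4*l^3 - 8*l^2 + 60*l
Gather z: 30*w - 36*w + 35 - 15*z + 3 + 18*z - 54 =-6*w + 3*z - 16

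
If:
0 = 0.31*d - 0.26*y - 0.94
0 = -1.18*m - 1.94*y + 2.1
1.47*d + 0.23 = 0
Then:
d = -0.16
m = 8.03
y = -3.80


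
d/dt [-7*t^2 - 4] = -14*t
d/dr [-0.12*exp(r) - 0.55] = -0.12*exp(r)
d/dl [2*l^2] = 4*l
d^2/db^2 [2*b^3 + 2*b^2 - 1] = 12*b + 4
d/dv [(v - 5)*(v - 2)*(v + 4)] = 3*v^2 - 6*v - 18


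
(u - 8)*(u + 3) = u^2 - 5*u - 24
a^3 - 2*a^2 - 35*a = a*(a - 7)*(a + 5)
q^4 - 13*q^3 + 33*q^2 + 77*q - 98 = (q - 7)^2*(q - 1)*(q + 2)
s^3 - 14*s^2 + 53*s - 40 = (s - 8)*(s - 5)*(s - 1)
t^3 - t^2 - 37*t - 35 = (t - 7)*(t + 1)*(t + 5)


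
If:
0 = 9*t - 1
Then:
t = 1/9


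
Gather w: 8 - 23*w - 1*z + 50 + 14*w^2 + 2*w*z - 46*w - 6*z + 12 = 14*w^2 + w*(2*z - 69) - 7*z + 70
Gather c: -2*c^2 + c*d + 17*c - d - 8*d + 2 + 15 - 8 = -2*c^2 + c*(d + 17) - 9*d + 9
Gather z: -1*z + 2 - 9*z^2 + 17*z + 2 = -9*z^2 + 16*z + 4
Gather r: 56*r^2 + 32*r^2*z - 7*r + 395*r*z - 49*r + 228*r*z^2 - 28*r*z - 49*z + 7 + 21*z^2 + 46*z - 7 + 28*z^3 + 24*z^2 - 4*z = r^2*(32*z + 56) + r*(228*z^2 + 367*z - 56) + 28*z^3 + 45*z^2 - 7*z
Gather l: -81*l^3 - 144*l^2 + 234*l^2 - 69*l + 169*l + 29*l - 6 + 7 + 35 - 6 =-81*l^3 + 90*l^2 + 129*l + 30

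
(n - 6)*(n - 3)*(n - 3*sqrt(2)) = n^3 - 9*n^2 - 3*sqrt(2)*n^2 + 18*n + 27*sqrt(2)*n - 54*sqrt(2)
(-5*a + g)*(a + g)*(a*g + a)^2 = -5*a^4*g^2 - 10*a^4*g - 5*a^4 - 4*a^3*g^3 - 8*a^3*g^2 - 4*a^3*g + a^2*g^4 + 2*a^2*g^3 + a^2*g^2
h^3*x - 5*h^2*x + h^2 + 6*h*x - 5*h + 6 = (h - 3)*(h - 2)*(h*x + 1)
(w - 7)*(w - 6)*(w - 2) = w^3 - 15*w^2 + 68*w - 84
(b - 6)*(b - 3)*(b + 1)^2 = b^4 - 7*b^3 + b^2 + 27*b + 18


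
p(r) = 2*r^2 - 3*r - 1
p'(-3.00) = -15.00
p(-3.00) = 26.00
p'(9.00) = 33.00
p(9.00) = 134.00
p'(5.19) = 17.76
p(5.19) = 37.30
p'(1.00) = 1.00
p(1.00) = -2.00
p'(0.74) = -0.04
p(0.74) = -2.12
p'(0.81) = 0.24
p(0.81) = -2.12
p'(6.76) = 24.04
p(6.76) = 70.12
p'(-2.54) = -13.16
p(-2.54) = 19.52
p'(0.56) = -0.76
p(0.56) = -2.05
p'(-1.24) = -7.96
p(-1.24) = 5.80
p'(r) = 4*r - 3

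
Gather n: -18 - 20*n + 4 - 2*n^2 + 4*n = -2*n^2 - 16*n - 14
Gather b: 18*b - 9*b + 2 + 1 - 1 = 9*b + 2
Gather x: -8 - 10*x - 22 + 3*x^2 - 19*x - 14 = 3*x^2 - 29*x - 44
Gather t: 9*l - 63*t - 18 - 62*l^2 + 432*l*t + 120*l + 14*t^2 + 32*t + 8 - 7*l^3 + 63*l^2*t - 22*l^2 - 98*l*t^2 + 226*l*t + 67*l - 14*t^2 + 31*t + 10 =-7*l^3 - 84*l^2 - 98*l*t^2 + 196*l + t*(63*l^2 + 658*l)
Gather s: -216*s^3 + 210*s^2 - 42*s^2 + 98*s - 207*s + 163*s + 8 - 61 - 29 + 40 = -216*s^3 + 168*s^2 + 54*s - 42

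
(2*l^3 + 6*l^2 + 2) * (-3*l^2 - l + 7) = -6*l^5 - 20*l^4 + 8*l^3 + 36*l^2 - 2*l + 14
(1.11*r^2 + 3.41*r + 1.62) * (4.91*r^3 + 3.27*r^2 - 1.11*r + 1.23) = 5.4501*r^5 + 20.3728*r^4 + 17.8728*r^3 + 2.8776*r^2 + 2.3961*r + 1.9926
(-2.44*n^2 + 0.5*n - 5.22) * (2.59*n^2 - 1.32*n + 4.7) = -6.3196*n^4 + 4.5158*n^3 - 25.6478*n^2 + 9.2404*n - 24.534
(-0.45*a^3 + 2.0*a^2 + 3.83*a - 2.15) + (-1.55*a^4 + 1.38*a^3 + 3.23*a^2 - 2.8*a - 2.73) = -1.55*a^4 + 0.93*a^3 + 5.23*a^2 + 1.03*a - 4.88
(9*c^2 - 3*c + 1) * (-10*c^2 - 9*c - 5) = -90*c^4 - 51*c^3 - 28*c^2 + 6*c - 5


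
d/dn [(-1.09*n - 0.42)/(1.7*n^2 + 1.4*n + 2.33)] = (1.853*n^2 + 1.428*n - 1.9517)/(2.89*n^4 + 4.76*n^3 + 9.882*n^2 + 6.524*n + 5.4289)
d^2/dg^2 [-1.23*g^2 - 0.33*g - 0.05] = -2.46000000000000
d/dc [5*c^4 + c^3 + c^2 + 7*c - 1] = 20*c^3 + 3*c^2 + 2*c + 7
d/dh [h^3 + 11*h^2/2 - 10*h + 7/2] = 3*h^2 + 11*h - 10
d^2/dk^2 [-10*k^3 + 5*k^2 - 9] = 10 - 60*k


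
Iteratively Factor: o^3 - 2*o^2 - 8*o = (o + 2)*(o^2 - 4*o) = (o - 4)*(o + 2)*(o)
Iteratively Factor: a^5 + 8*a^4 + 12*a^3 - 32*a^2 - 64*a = (a + 4)*(a^4 + 4*a^3 - 4*a^2 - 16*a) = a*(a + 4)*(a^3 + 4*a^2 - 4*a - 16) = a*(a + 4)^2*(a^2 - 4) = a*(a - 2)*(a + 4)^2*(a + 2)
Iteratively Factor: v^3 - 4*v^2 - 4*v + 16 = (v - 2)*(v^2 - 2*v - 8) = (v - 4)*(v - 2)*(v + 2)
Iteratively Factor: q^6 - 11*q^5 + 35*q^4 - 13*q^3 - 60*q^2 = (q - 5)*(q^5 - 6*q^4 + 5*q^3 + 12*q^2) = q*(q - 5)*(q^4 - 6*q^3 + 5*q^2 + 12*q) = q*(q - 5)*(q - 4)*(q^3 - 2*q^2 - 3*q) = q*(q - 5)*(q - 4)*(q - 3)*(q^2 + q) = q^2*(q - 5)*(q - 4)*(q - 3)*(q + 1)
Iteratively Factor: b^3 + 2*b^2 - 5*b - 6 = (b - 2)*(b^2 + 4*b + 3) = (b - 2)*(b + 3)*(b + 1)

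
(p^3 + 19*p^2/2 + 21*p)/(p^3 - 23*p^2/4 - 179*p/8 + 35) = 4*p*(p + 6)/(4*p^2 - 37*p + 40)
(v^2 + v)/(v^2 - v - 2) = v/(v - 2)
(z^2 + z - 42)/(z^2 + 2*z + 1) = (z^2 + z - 42)/(z^2 + 2*z + 1)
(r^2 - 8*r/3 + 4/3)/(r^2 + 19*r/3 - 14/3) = (r - 2)/(r + 7)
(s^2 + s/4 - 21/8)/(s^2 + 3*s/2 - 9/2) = (s + 7/4)/(s + 3)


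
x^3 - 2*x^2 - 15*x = x*(x - 5)*(x + 3)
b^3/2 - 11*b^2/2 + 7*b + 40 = (b/2 + 1)*(b - 8)*(b - 5)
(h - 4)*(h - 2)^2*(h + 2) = h^4 - 6*h^3 + 4*h^2 + 24*h - 32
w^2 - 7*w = w*(w - 7)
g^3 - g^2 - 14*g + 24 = (g - 3)*(g - 2)*(g + 4)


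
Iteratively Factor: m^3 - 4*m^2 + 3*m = (m - 1)*(m^2 - 3*m) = m*(m - 1)*(m - 3)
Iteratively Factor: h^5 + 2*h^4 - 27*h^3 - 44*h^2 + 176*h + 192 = (h + 4)*(h^4 - 2*h^3 - 19*h^2 + 32*h + 48) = (h + 4)^2*(h^3 - 6*h^2 + 5*h + 12) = (h - 4)*(h + 4)^2*(h^2 - 2*h - 3) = (h - 4)*(h + 1)*(h + 4)^2*(h - 3)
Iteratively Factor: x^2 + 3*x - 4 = (x + 4)*(x - 1)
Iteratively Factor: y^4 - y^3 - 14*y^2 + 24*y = (y)*(y^3 - y^2 - 14*y + 24) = y*(y - 3)*(y^2 + 2*y - 8) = y*(y - 3)*(y + 4)*(y - 2)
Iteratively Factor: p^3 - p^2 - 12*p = (p - 4)*(p^2 + 3*p) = (p - 4)*(p + 3)*(p)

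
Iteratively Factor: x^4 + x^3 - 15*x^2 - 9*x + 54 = (x - 2)*(x^3 + 3*x^2 - 9*x - 27) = (x - 2)*(x + 3)*(x^2 - 9) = (x - 3)*(x - 2)*(x + 3)*(x + 3)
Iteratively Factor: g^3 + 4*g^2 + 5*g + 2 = (g + 1)*(g^2 + 3*g + 2) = (g + 1)*(g + 2)*(g + 1)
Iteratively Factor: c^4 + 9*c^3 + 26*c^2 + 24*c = (c + 2)*(c^3 + 7*c^2 + 12*c) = c*(c + 2)*(c^2 + 7*c + 12) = c*(c + 2)*(c + 4)*(c + 3)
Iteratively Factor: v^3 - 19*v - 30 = (v + 3)*(v^2 - 3*v - 10) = (v + 2)*(v + 3)*(v - 5)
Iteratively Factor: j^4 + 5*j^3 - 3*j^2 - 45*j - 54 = (j - 3)*(j^3 + 8*j^2 + 21*j + 18) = (j - 3)*(j + 2)*(j^2 + 6*j + 9) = (j - 3)*(j + 2)*(j + 3)*(j + 3)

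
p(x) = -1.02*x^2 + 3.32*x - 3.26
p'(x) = 3.32 - 2.04*x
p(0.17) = -2.73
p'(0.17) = 2.97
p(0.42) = -2.05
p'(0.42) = 2.46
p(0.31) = -2.33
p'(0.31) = 2.69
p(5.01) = -12.23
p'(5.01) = -6.90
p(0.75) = -1.34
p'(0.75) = 1.79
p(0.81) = -1.24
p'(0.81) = 1.67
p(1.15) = -0.79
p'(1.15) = 0.97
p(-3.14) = -23.74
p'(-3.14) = 9.73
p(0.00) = -3.26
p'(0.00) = 3.32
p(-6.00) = -59.90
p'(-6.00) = 15.56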